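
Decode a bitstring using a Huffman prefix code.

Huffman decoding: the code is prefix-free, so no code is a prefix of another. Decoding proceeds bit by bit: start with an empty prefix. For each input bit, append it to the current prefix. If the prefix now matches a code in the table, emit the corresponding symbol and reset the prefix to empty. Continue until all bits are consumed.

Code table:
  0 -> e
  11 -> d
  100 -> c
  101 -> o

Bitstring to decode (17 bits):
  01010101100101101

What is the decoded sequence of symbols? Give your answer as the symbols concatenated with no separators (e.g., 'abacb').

Answer: eoeocoo

Derivation:
Bit 0: prefix='0' -> emit 'e', reset
Bit 1: prefix='1' (no match yet)
Bit 2: prefix='10' (no match yet)
Bit 3: prefix='101' -> emit 'o', reset
Bit 4: prefix='0' -> emit 'e', reset
Bit 5: prefix='1' (no match yet)
Bit 6: prefix='10' (no match yet)
Bit 7: prefix='101' -> emit 'o', reset
Bit 8: prefix='1' (no match yet)
Bit 9: prefix='10' (no match yet)
Bit 10: prefix='100' -> emit 'c', reset
Bit 11: prefix='1' (no match yet)
Bit 12: prefix='10' (no match yet)
Bit 13: prefix='101' -> emit 'o', reset
Bit 14: prefix='1' (no match yet)
Bit 15: prefix='10' (no match yet)
Bit 16: prefix='101' -> emit 'o', reset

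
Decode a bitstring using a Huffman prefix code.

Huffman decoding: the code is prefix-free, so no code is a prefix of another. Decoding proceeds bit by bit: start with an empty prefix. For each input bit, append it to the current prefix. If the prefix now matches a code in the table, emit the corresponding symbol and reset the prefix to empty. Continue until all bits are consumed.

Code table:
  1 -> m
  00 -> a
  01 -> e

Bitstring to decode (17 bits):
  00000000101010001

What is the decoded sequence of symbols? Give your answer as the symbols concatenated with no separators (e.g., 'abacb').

Answer: aaaameeae

Derivation:
Bit 0: prefix='0' (no match yet)
Bit 1: prefix='00' -> emit 'a', reset
Bit 2: prefix='0' (no match yet)
Bit 3: prefix='00' -> emit 'a', reset
Bit 4: prefix='0' (no match yet)
Bit 5: prefix='00' -> emit 'a', reset
Bit 6: prefix='0' (no match yet)
Bit 7: prefix='00' -> emit 'a', reset
Bit 8: prefix='1' -> emit 'm', reset
Bit 9: prefix='0' (no match yet)
Bit 10: prefix='01' -> emit 'e', reset
Bit 11: prefix='0' (no match yet)
Bit 12: prefix='01' -> emit 'e', reset
Bit 13: prefix='0' (no match yet)
Bit 14: prefix='00' -> emit 'a', reset
Bit 15: prefix='0' (no match yet)
Bit 16: prefix='01' -> emit 'e', reset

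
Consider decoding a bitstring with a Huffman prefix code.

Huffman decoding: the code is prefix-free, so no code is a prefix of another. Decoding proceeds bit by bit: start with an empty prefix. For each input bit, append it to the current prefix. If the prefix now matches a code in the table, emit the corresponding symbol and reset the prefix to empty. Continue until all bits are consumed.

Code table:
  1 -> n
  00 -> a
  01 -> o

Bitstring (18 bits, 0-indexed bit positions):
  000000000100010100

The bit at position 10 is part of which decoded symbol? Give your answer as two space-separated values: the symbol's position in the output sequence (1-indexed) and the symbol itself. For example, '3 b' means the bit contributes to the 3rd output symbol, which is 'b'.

Answer: 6 a

Derivation:
Bit 0: prefix='0' (no match yet)
Bit 1: prefix='00' -> emit 'a', reset
Bit 2: prefix='0' (no match yet)
Bit 3: prefix='00' -> emit 'a', reset
Bit 4: prefix='0' (no match yet)
Bit 5: prefix='00' -> emit 'a', reset
Bit 6: prefix='0' (no match yet)
Bit 7: prefix='00' -> emit 'a', reset
Bit 8: prefix='0' (no match yet)
Bit 9: prefix='01' -> emit 'o', reset
Bit 10: prefix='0' (no match yet)
Bit 11: prefix='00' -> emit 'a', reset
Bit 12: prefix='0' (no match yet)
Bit 13: prefix='01' -> emit 'o', reset
Bit 14: prefix='0' (no match yet)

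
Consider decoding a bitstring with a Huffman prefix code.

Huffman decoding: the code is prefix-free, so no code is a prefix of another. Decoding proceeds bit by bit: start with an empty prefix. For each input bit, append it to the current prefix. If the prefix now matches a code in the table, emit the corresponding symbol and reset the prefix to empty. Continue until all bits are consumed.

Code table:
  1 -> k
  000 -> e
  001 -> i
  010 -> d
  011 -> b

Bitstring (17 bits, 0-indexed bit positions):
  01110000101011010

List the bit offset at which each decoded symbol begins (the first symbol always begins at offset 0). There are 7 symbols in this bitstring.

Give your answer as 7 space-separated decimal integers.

Answer: 0 3 4 7 10 11 14

Derivation:
Bit 0: prefix='0' (no match yet)
Bit 1: prefix='01' (no match yet)
Bit 2: prefix='011' -> emit 'b', reset
Bit 3: prefix='1' -> emit 'k', reset
Bit 4: prefix='0' (no match yet)
Bit 5: prefix='00' (no match yet)
Bit 6: prefix='000' -> emit 'e', reset
Bit 7: prefix='0' (no match yet)
Bit 8: prefix='01' (no match yet)
Bit 9: prefix='010' -> emit 'd', reset
Bit 10: prefix='1' -> emit 'k', reset
Bit 11: prefix='0' (no match yet)
Bit 12: prefix='01' (no match yet)
Bit 13: prefix='011' -> emit 'b', reset
Bit 14: prefix='0' (no match yet)
Bit 15: prefix='01' (no match yet)
Bit 16: prefix='010' -> emit 'd', reset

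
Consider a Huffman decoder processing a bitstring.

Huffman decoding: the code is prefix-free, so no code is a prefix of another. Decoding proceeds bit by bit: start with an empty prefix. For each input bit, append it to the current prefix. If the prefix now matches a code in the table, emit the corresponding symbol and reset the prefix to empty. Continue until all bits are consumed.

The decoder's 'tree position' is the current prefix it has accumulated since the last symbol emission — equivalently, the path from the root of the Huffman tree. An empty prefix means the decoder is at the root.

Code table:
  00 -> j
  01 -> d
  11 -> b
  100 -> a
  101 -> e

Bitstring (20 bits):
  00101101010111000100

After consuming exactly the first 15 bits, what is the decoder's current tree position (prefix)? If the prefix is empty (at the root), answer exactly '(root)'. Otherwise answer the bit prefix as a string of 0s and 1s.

Answer: 0

Derivation:
Bit 0: prefix='0' (no match yet)
Bit 1: prefix='00' -> emit 'j', reset
Bit 2: prefix='1' (no match yet)
Bit 3: prefix='10' (no match yet)
Bit 4: prefix='101' -> emit 'e', reset
Bit 5: prefix='1' (no match yet)
Bit 6: prefix='10' (no match yet)
Bit 7: prefix='101' -> emit 'e', reset
Bit 8: prefix='0' (no match yet)
Bit 9: prefix='01' -> emit 'd', reset
Bit 10: prefix='0' (no match yet)
Bit 11: prefix='01' -> emit 'd', reset
Bit 12: prefix='1' (no match yet)
Bit 13: prefix='11' -> emit 'b', reset
Bit 14: prefix='0' (no match yet)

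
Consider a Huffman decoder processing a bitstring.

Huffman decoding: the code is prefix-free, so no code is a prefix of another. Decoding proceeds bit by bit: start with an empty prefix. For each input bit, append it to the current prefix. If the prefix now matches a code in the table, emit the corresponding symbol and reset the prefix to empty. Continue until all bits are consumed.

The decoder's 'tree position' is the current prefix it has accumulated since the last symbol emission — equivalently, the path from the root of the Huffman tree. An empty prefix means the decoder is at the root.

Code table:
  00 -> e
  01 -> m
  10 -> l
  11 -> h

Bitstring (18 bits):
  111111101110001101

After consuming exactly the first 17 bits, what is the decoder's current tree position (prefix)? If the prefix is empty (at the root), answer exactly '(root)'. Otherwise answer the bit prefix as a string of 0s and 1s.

Answer: 0

Derivation:
Bit 0: prefix='1' (no match yet)
Bit 1: prefix='11' -> emit 'h', reset
Bit 2: prefix='1' (no match yet)
Bit 3: prefix='11' -> emit 'h', reset
Bit 4: prefix='1' (no match yet)
Bit 5: prefix='11' -> emit 'h', reset
Bit 6: prefix='1' (no match yet)
Bit 7: prefix='10' -> emit 'l', reset
Bit 8: prefix='1' (no match yet)
Bit 9: prefix='11' -> emit 'h', reset
Bit 10: prefix='1' (no match yet)
Bit 11: prefix='10' -> emit 'l', reset
Bit 12: prefix='0' (no match yet)
Bit 13: prefix='00' -> emit 'e', reset
Bit 14: prefix='1' (no match yet)
Bit 15: prefix='11' -> emit 'h', reset
Bit 16: prefix='0' (no match yet)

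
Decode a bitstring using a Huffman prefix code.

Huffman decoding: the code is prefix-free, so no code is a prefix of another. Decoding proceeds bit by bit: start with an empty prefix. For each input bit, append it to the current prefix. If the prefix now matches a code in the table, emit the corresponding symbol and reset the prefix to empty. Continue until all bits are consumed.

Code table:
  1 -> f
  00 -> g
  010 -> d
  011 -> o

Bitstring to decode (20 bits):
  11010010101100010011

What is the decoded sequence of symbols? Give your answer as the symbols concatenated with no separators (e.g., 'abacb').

Answer: ffddfogdo

Derivation:
Bit 0: prefix='1' -> emit 'f', reset
Bit 1: prefix='1' -> emit 'f', reset
Bit 2: prefix='0' (no match yet)
Bit 3: prefix='01' (no match yet)
Bit 4: prefix='010' -> emit 'd', reset
Bit 5: prefix='0' (no match yet)
Bit 6: prefix='01' (no match yet)
Bit 7: prefix='010' -> emit 'd', reset
Bit 8: prefix='1' -> emit 'f', reset
Bit 9: prefix='0' (no match yet)
Bit 10: prefix='01' (no match yet)
Bit 11: prefix='011' -> emit 'o', reset
Bit 12: prefix='0' (no match yet)
Bit 13: prefix='00' -> emit 'g', reset
Bit 14: prefix='0' (no match yet)
Bit 15: prefix='01' (no match yet)
Bit 16: prefix='010' -> emit 'd', reset
Bit 17: prefix='0' (no match yet)
Bit 18: prefix='01' (no match yet)
Bit 19: prefix='011' -> emit 'o', reset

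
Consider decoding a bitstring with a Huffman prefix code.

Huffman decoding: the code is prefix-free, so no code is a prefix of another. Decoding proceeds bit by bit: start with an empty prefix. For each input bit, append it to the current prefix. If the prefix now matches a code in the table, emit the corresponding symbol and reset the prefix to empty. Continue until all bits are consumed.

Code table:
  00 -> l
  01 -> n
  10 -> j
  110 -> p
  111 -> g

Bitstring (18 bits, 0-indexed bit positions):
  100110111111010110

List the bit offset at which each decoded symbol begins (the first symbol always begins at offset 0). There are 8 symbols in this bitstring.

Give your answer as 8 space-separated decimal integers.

Bit 0: prefix='1' (no match yet)
Bit 1: prefix='10' -> emit 'j', reset
Bit 2: prefix='0' (no match yet)
Bit 3: prefix='01' -> emit 'n', reset
Bit 4: prefix='1' (no match yet)
Bit 5: prefix='10' -> emit 'j', reset
Bit 6: prefix='1' (no match yet)
Bit 7: prefix='11' (no match yet)
Bit 8: prefix='111' -> emit 'g', reset
Bit 9: prefix='1' (no match yet)
Bit 10: prefix='11' (no match yet)
Bit 11: prefix='111' -> emit 'g', reset
Bit 12: prefix='0' (no match yet)
Bit 13: prefix='01' -> emit 'n', reset
Bit 14: prefix='0' (no match yet)
Bit 15: prefix='01' -> emit 'n', reset
Bit 16: prefix='1' (no match yet)
Bit 17: prefix='10' -> emit 'j', reset

Answer: 0 2 4 6 9 12 14 16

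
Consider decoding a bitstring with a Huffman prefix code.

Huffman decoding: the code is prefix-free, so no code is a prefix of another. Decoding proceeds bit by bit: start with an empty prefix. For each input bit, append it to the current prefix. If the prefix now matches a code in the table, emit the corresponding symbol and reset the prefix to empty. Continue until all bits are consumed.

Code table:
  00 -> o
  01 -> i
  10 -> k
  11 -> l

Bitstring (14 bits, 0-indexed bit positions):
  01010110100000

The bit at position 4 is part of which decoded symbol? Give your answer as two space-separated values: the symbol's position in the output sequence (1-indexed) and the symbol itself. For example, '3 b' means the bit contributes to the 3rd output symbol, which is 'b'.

Answer: 3 i

Derivation:
Bit 0: prefix='0' (no match yet)
Bit 1: prefix='01' -> emit 'i', reset
Bit 2: prefix='0' (no match yet)
Bit 3: prefix='01' -> emit 'i', reset
Bit 4: prefix='0' (no match yet)
Bit 5: prefix='01' -> emit 'i', reset
Bit 6: prefix='1' (no match yet)
Bit 7: prefix='10' -> emit 'k', reset
Bit 8: prefix='1' (no match yet)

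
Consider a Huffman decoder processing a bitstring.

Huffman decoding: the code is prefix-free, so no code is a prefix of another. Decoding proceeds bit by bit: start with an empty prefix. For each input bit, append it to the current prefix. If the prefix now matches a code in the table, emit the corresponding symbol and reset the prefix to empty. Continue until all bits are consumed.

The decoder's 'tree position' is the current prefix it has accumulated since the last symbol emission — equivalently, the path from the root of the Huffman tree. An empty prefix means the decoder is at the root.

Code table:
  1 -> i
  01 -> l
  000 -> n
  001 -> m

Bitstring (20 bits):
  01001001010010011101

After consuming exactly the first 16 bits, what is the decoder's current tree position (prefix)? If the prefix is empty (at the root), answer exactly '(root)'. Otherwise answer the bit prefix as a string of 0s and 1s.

Answer: (root)

Derivation:
Bit 0: prefix='0' (no match yet)
Bit 1: prefix='01' -> emit 'l', reset
Bit 2: prefix='0' (no match yet)
Bit 3: prefix='00' (no match yet)
Bit 4: prefix='001' -> emit 'm', reset
Bit 5: prefix='0' (no match yet)
Bit 6: prefix='00' (no match yet)
Bit 7: prefix='001' -> emit 'm', reset
Bit 8: prefix='0' (no match yet)
Bit 9: prefix='01' -> emit 'l', reset
Bit 10: prefix='0' (no match yet)
Bit 11: prefix='00' (no match yet)
Bit 12: prefix='001' -> emit 'm', reset
Bit 13: prefix='0' (no match yet)
Bit 14: prefix='00' (no match yet)
Bit 15: prefix='001' -> emit 'm', reset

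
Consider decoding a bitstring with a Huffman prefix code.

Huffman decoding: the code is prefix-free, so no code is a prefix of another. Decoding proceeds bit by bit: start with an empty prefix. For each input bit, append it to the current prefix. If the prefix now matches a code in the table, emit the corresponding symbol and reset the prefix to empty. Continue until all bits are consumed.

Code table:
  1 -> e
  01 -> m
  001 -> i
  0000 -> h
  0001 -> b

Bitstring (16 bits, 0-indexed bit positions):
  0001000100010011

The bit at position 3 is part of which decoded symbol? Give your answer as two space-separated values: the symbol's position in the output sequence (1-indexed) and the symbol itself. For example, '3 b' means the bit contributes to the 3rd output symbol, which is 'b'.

Bit 0: prefix='0' (no match yet)
Bit 1: prefix='00' (no match yet)
Bit 2: prefix='000' (no match yet)
Bit 3: prefix='0001' -> emit 'b', reset
Bit 4: prefix='0' (no match yet)
Bit 5: prefix='00' (no match yet)
Bit 6: prefix='000' (no match yet)
Bit 7: prefix='0001' -> emit 'b', reset

Answer: 1 b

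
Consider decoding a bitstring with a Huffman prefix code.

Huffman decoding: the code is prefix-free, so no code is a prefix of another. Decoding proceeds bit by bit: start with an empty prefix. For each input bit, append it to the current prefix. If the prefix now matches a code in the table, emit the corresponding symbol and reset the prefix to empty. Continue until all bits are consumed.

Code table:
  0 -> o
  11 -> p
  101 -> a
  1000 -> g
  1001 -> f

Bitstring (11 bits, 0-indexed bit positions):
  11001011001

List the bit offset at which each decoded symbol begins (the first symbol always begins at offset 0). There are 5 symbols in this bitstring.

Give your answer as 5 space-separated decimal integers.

Answer: 0 2 3 4 7

Derivation:
Bit 0: prefix='1' (no match yet)
Bit 1: prefix='11' -> emit 'p', reset
Bit 2: prefix='0' -> emit 'o', reset
Bit 3: prefix='0' -> emit 'o', reset
Bit 4: prefix='1' (no match yet)
Bit 5: prefix='10' (no match yet)
Bit 6: prefix='101' -> emit 'a', reset
Bit 7: prefix='1' (no match yet)
Bit 8: prefix='10' (no match yet)
Bit 9: prefix='100' (no match yet)
Bit 10: prefix='1001' -> emit 'f', reset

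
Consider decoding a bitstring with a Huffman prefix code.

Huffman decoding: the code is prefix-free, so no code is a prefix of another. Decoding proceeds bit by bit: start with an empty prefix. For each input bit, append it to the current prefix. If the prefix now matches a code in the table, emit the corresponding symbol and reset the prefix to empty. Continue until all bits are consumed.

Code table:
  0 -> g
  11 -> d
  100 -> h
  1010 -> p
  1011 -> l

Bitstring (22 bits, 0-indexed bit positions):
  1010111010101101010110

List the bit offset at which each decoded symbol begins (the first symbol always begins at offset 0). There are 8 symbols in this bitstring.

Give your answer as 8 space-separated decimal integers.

Bit 0: prefix='1' (no match yet)
Bit 1: prefix='10' (no match yet)
Bit 2: prefix='101' (no match yet)
Bit 3: prefix='1010' -> emit 'p', reset
Bit 4: prefix='1' (no match yet)
Bit 5: prefix='11' -> emit 'd', reset
Bit 6: prefix='1' (no match yet)
Bit 7: prefix='10' (no match yet)
Bit 8: prefix='101' (no match yet)
Bit 9: prefix='1010' -> emit 'p', reset
Bit 10: prefix='1' (no match yet)
Bit 11: prefix='10' (no match yet)
Bit 12: prefix='101' (no match yet)
Bit 13: prefix='1011' -> emit 'l', reset
Bit 14: prefix='0' -> emit 'g', reset
Bit 15: prefix='1' (no match yet)
Bit 16: prefix='10' (no match yet)
Bit 17: prefix='101' (no match yet)
Bit 18: prefix='1010' -> emit 'p', reset
Bit 19: prefix='1' (no match yet)
Bit 20: prefix='11' -> emit 'd', reset
Bit 21: prefix='0' -> emit 'g', reset

Answer: 0 4 6 10 14 15 19 21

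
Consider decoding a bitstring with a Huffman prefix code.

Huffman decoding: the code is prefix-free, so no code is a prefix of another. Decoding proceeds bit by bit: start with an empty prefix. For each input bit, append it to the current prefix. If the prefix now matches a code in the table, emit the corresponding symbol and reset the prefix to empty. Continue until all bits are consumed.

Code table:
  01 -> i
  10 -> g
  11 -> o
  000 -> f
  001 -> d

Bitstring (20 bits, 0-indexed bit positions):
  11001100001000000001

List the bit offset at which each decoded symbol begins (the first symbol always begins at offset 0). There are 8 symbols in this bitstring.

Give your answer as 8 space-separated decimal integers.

Answer: 0 2 5 7 10 12 15 18

Derivation:
Bit 0: prefix='1' (no match yet)
Bit 1: prefix='11' -> emit 'o', reset
Bit 2: prefix='0' (no match yet)
Bit 3: prefix='00' (no match yet)
Bit 4: prefix='001' -> emit 'd', reset
Bit 5: prefix='1' (no match yet)
Bit 6: prefix='10' -> emit 'g', reset
Bit 7: prefix='0' (no match yet)
Bit 8: prefix='00' (no match yet)
Bit 9: prefix='000' -> emit 'f', reset
Bit 10: prefix='1' (no match yet)
Bit 11: prefix='10' -> emit 'g', reset
Bit 12: prefix='0' (no match yet)
Bit 13: prefix='00' (no match yet)
Bit 14: prefix='000' -> emit 'f', reset
Bit 15: prefix='0' (no match yet)
Bit 16: prefix='00' (no match yet)
Bit 17: prefix='000' -> emit 'f', reset
Bit 18: prefix='0' (no match yet)
Bit 19: prefix='01' -> emit 'i', reset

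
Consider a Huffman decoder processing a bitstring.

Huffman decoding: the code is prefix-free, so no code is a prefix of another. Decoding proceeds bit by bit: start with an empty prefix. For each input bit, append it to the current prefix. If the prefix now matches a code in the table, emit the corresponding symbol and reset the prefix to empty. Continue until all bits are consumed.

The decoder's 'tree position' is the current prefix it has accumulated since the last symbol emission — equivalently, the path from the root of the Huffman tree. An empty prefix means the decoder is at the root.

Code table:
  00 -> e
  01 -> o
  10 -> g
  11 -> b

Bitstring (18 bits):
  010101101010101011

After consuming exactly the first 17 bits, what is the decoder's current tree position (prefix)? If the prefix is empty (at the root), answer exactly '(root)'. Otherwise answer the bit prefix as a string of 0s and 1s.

Answer: 1

Derivation:
Bit 0: prefix='0' (no match yet)
Bit 1: prefix='01' -> emit 'o', reset
Bit 2: prefix='0' (no match yet)
Bit 3: prefix='01' -> emit 'o', reset
Bit 4: prefix='0' (no match yet)
Bit 5: prefix='01' -> emit 'o', reset
Bit 6: prefix='1' (no match yet)
Bit 7: prefix='10' -> emit 'g', reset
Bit 8: prefix='1' (no match yet)
Bit 9: prefix='10' -> emit 'g', reset
Bit 10: prefix='1' (no match yet)
Bit 11: prefix='10' -> emit 'g', reset
Bit 12: prefix='1' (no match yet)
Bit 13: prefix='10' -> emit 'g', reset
Bit 14: prefix='1' (no match yet)
Bit 15: prefix='10' -> emit 'g', reset
Bit 16: prefix='1' (no match yet)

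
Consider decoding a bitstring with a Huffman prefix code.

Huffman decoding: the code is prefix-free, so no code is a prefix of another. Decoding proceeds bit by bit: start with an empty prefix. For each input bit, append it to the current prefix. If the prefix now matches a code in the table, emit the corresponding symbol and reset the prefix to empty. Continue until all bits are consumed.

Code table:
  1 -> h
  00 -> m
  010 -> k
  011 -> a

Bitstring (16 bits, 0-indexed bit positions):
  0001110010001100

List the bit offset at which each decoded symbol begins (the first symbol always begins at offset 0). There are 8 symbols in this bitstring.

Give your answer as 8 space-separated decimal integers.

Bit 0: prefix='0' (no match yet)
Bit 1: prefix='00' -> emit 'm', reset
Bit 2: prefix='0' (no match yet)
Bit 3: prefix='01' (no match yet)
Bit 4: prefix='011' -> emit 'a', reset
Bit 5: prefix='1' -> emit 'h', reset
Bit 6: prefix='0' (no match yet)
Bit 7: prefix='00' -> emit 'm', reset
Bit 8: prefix='1' -> emit 'h', reset
Bit 9: prefix='0' (no match yet)
Bit 10: prefix='00' -> emit 'm', reset
Bit 11: prefix='0' (no match yet)
Bit 12: prefix='01' (no match yet)
Bit 13: prefix='011' -> emit 'a', reset
Bit 14: prefix='0' (no match yet)
Bit 15: prefix='00' -> emit 'm', reset

Answer: 0 2 5 6 8 9 11 14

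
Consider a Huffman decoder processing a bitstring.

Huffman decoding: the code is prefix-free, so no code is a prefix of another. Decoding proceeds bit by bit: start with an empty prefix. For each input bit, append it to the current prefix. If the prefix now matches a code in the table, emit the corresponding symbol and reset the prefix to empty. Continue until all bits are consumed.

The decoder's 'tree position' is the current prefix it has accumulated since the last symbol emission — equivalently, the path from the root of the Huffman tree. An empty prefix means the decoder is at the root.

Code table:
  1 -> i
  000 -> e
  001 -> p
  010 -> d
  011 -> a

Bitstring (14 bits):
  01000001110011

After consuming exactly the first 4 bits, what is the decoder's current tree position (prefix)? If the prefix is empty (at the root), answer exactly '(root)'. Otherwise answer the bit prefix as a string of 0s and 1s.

Bit 0: prefix='0' (no match yet)
Bit 1: prefix='01' (no match yet)
Bit 2: prefix='010' -> emit 'd', reset
Bit 3: prefix='0' (no match yet)

Answer: 0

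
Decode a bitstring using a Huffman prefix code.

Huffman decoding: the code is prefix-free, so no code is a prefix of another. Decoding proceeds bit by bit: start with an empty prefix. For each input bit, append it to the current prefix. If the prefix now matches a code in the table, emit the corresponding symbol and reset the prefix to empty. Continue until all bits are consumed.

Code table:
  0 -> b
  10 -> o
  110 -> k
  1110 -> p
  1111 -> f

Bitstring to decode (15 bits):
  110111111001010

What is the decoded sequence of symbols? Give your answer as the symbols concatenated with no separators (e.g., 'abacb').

Bit 0: prefix='1' (no match yet)
Bit 1: prefix='11' (no match yet)
Bit 2: prefix='110' -> emit 'k', reset
Bit 3: prefix='1' (no match yet)
Bit 4: prefix='11' (no match yet)
Bit 5: prefix='111' (no match yet)
Bit 6: prefix='1111' -> emit 'f', reset
Bit 7: prefix='1' (no match yet)
Bit 8: prefix='11' (no match yet)
Bit 9: prefix='110' -> emit 'k', reset
Bit 10: prefix='0' -> emit 'b', reset
Bit 11: prefix='1' (no match yet)
Bit 12: prefix='10' -> emit 'o', reset
Bit 13: prefix='1' (no match yet)
Bit 14: prefix='10' -> emit 'o', reset

Answer: kfkboo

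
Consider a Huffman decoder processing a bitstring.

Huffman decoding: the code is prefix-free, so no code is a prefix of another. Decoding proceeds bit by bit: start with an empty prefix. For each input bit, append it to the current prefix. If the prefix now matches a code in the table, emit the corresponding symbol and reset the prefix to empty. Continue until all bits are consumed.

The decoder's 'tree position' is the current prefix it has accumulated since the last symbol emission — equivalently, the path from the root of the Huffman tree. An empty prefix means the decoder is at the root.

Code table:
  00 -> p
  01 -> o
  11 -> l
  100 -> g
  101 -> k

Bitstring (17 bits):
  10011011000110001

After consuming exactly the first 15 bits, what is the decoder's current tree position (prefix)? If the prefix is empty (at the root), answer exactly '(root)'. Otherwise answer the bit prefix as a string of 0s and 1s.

Answer: (root)

Derivation:
Bit 0: prefix='1' (no match yet)
Bit 1: prefix='10' (no match yet)
Bit 2: prefix='100' -> emit 'g', reset
Bit 3: prefix='1' (no match yet)
Bit 4: prefix='11' -> emit 'l', reset
Bit 5: prefix='0' (no match yet)
Bit 6: prefix='01' -> emit 'o', reset
Bit 7: prefix='1' (no match yet)
Bit 8: prefix='10' (no match yet)
Bit 9: prefix='100' -> emit 'g', reset
Bit 10: prefix='0' (no match yet)
Bit 11: prefix='01' -> emit 'o', reset
Bit 12: prefix='1' (no match yet)
Bit 13: prefix='10' (no match yet)
Bit 14: prefix='100' -> emit 'g', reset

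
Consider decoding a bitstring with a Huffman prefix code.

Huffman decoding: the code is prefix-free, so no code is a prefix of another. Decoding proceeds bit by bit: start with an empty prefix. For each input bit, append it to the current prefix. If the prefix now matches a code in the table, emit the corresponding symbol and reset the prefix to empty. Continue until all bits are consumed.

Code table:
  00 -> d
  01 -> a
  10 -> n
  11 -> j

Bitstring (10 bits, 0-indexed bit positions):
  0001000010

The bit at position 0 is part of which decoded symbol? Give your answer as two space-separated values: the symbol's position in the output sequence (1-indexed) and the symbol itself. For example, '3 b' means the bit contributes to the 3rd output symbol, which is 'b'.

Bit 0: prefix='0' (no match yet)
Bit 1: prefix='00' -> emit 'd', reset
Bit 2: prefix='0' (no match yet)
Bit 3: prefix='01' -> emit 'a', reset
Bit 4: prefix='0' (no match yet)

Answer: 1 d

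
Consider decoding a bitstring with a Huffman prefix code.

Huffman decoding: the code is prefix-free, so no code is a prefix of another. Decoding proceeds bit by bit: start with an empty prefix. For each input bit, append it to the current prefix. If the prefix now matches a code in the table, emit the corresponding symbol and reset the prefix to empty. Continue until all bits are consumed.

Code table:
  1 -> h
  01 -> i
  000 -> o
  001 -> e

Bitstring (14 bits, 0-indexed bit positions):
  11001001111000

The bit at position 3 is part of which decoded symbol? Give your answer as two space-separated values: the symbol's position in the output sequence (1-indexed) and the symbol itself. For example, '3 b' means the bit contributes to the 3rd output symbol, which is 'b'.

Bit 0: prefix='1' -> emit 'h', reset
Bit 1: prefix='1' -> emit 'h', reset
Bit 2: prefix='0' (no match yet)
Bit 3: prefix='00' (no match yet)
Bit 4: prefix='001' -> emit 'e', reset
Bit 5: prefix='0' (no match yet)
Bit 6: prefix='00' (no match yet)
Bit 7: prefix='001' -> emit 'e', reset

Answer: 3 e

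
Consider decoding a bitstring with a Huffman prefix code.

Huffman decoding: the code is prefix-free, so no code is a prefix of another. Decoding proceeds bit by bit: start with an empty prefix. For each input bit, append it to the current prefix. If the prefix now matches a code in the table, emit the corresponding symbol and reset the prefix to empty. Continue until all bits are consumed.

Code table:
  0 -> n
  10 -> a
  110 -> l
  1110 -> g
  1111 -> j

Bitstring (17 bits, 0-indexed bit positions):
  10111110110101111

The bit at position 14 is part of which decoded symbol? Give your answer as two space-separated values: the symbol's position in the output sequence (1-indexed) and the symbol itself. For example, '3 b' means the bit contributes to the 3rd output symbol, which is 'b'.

Bit 0: prefix='1' (no match yet)
Bit 1: prefix='10' -> emit 'a', reset
Bit 2: prefix='1' (no match yet)
Bit 3: prefix='11' (no match yet)
Bit 4: prefix='111' (no match yet)
Bit 5: prefix='1111' -> emit 'j', reset
Bit 6: prefix='1' (no match yet)
Bit 7: prefix='10' -> emit 'a', reset
Bit 8: prefix='1' (no match yet)
Bit 9: prefix='11' (no match yet)
Bit 10: prefix='110' -> emit 'l', reset
Bit 11: prefix='1' (no match yet)
Bit 12: prefix='10' -> emit 'a', reset
Bit 13: prefix='1' (no match yet)
Bit 14: prefix='11' (no match yet)
Bit 15: prefix='111' (no match yet)
Bit 16: prefix='1111' -> emit 'j', reset

Answer: 6 j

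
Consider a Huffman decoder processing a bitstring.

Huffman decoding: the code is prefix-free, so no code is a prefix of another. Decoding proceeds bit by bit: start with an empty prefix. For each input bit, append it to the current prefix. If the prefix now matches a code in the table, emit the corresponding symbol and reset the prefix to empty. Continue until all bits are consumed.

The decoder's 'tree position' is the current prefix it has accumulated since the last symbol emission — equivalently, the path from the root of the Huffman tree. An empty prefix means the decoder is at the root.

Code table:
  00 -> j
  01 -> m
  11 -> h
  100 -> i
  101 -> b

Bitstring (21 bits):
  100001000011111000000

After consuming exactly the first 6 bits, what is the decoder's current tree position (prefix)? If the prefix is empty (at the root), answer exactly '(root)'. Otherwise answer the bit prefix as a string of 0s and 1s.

Answer: 1

Derivation:
Bit 0: prefix='1' (no match yet)
Bit 1: prefix='10' (no match yet)
Bit 2: prefix='100' -> emit 'i', reset
Bit 3: prefix='0' (no match yet)
Bit 4: prefix='00' -> emit 'j', reset
Bit 5: prefix='1' (no match yet)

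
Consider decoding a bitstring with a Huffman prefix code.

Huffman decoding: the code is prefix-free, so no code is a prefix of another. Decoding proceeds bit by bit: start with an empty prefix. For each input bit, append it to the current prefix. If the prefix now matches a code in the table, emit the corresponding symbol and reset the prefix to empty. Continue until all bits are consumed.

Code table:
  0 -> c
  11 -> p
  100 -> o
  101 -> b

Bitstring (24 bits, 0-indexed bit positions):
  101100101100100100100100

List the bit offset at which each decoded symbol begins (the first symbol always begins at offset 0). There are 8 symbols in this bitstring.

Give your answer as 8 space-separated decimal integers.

Bit 0: prefix='1' (no match yet)
Bit 1: prefix='10' (no match yet)
Bit 2: prefix='101' -> emit 'b', reset
Bit 3: prefix='1' (no match yet)
Bit 4: prefix='10' (no match yet)
Bit 5: prefix='100' -> emit 'o', reset
Bit 6: prefix='1' (no match yet)
Bit 7: prefix='10' (no match yet)
Bit 8: prefix='101' -> emit 'b', reset
Bit 9: prefix='1' (no match yet)
Bit 10: prefix='10' (no match yet)
Bit 11: prefix='100' -> emit 'o', reset
Bit 12: prefix='1' (no match yet)
Bit 13: prefix='10' (no match yet)
Bit 14: prefix='100' -> emit 'o', reset
Bit 15: prefix='1' (no match yet)
Bit 16: prefix='10' (no match yet)
Bit 17: prefix='100' -> emit 'o', reset
Bit 18: prefix='1' (no match yet)
Bit 19: prefix='10' (no match yet)
Bit 20: prefix='100' -> emit 'o', reset
Bit 21: prefix='1' (no match yet)
Bit 22: prefix='10' (no match yet)
Bit 23: prefix='100' -> emit 'o', reset

Answer: 0 3 6 9 12 15 18 21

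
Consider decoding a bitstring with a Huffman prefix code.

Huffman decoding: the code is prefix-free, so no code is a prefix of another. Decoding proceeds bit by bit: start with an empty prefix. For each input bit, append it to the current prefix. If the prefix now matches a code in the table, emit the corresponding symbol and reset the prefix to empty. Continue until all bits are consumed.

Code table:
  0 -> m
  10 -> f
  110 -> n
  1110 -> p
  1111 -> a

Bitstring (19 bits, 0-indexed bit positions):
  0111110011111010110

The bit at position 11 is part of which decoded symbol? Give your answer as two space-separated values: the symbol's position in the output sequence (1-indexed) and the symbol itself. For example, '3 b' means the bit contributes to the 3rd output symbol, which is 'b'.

Answer: 5 a

Derivation:
Bit 0: prefix='0' -> emit 'm', reset
Bit 1: prefix='1' (no match yet)
Bit 2: prefix='11' (no match yet)
Bit 3: prefix='111' (no match yet)
Bit 4: prefix='1111' -> emit 'a', reset
Bit 5: prefix='1' (no match yet)
Bit 6: prefix='10' -> emit 'f', reset
Bit 7: prefix='0' -> emit 'm', reset
Bit 8: prefix='1' (no match yet)
Bit 9: prefix='11' (no match yet)
Bit 10: prefix='111' (no match yet)
Bit 11: prefix='1111' -> emit 'a', reset
Bit 12: prefix='1' (no match yet)
Bit 13: prefix='10' -> emit 'f', reset
Bit 14: prefix='1' (no match yet)
Bit 15: prefix='10' -> emit 'f', reset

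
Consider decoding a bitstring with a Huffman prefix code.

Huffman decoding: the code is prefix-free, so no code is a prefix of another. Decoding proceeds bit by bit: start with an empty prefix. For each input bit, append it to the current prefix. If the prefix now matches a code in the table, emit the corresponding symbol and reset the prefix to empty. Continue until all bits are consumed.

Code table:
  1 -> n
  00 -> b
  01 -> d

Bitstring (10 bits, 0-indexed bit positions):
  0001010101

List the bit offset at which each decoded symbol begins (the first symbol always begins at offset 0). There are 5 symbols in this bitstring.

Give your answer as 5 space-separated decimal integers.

Answer: 0 2 4 6 8

Derivation:
Bit 0: prefix='0' (no match yet)
Bit 1: prefix='00' -> emit 'b', reset
Bit 2: prefix='0' (no match yet)
Bit 3: prefix='01' -> emit 'd', reset
Bit 4: prefix='0' (no match yet)
Bit 5: prefix='01' -> emit 'd', reset
Bit 6: prefix='0' (no match yet)
Bit 7: prefix='01' -> emit 'd', reset
Bit 8: prefix='0' (no match yet)
Bit 9: prefix='01' -> emit 'd', reset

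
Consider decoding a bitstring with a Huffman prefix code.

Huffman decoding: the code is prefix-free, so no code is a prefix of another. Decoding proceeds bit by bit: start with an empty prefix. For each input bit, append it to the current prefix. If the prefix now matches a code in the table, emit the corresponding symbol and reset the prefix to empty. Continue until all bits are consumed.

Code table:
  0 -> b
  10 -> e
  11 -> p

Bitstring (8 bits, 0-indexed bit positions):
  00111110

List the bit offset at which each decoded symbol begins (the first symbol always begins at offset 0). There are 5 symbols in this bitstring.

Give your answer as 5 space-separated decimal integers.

Answer: 0 1 2 4 6

Derivation:
Bit 0: prefix='0' -> emit 'b', reset
Bit 1: prefix='0' -> emit 'b', reset
Bit 2: prefix='1' (no match yet)
Bit 3: prefix='11' -> emit 'p', reset
Bit 4: prefix='1' (no match yet)
Bit 5: prefix='11' -> emit 'p', reset
Bit 6: prefix='1' (no match yet)
Bit 7: prefix='10' -> emit 'e', reset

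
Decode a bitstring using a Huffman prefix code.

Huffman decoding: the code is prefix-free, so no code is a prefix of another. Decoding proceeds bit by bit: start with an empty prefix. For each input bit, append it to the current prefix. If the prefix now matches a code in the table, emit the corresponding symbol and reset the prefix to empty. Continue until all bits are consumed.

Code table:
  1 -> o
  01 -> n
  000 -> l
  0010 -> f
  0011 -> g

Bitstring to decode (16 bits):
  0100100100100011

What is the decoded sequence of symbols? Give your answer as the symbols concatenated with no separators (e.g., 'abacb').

Bit 0: prefix='0' (no match yet)
Bit 1: prefix='01' -> emit 'n', reset
Bit 2: prefix='0' (no match yet)
Bit 3: prefix='00' (no match yet)
Bit 4: prefix='001' (no match yet)
Bit 5: prefix='0010' -> emit 'f', reset
Bit 6: prefix='0' (no match yet)
Bit 7: prefix='01' -> emit 'n', reset
Bit 8: prefix='0' (no match yet)
Bit 9: prefix='00' (no match yet)
Bit 10: prefix='001' (no match yet)
Bit 11: prefix='0010' -> emit 'f', reset
Bit 12: prefix='0' (no match yet)
Bit 13: prefix='00' (no match yet)
Bit 14: prefix='001' (no match yet)
Bit 15: prefix='0011' -> emit 'g', reset

Answer: nfnfg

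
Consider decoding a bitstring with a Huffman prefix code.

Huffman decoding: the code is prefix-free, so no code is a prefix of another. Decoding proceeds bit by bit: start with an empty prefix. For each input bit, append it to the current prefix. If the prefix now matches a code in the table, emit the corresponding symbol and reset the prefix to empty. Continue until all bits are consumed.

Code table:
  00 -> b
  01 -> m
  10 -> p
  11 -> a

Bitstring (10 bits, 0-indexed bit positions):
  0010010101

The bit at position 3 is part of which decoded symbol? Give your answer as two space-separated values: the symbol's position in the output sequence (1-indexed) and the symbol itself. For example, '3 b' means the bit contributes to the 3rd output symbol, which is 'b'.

Answer: 2 p

Derivation:
Bit 0: prefix='0' (no match yet)
Bit 1: prefix='00' -> emit 'b', reset
Bit 2: prefix='1' (no match yet)
Bit 3: prefix='10' -> emit 'p', reset
Bit 4: prefix='0' (no match yet)
Bit 5: prefix='01' -> emit 'm', reset
Bit 6: prefix='0' (no match yet)
Bit 7: prefix='01' -> emit 'm', reset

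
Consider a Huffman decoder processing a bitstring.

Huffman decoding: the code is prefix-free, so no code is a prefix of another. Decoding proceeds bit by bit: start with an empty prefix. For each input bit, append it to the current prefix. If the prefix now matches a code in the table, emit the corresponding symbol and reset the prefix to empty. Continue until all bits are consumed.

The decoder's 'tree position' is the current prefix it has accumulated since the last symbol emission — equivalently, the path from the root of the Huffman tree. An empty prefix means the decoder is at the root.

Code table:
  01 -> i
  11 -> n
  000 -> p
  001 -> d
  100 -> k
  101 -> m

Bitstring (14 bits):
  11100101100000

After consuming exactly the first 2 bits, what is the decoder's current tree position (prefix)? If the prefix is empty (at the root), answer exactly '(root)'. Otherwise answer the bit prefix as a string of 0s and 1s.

Bit 0: prefix='1' (no match yet)
Bit 1: prefix='11' -> emit 'n', reset

Answer: (root)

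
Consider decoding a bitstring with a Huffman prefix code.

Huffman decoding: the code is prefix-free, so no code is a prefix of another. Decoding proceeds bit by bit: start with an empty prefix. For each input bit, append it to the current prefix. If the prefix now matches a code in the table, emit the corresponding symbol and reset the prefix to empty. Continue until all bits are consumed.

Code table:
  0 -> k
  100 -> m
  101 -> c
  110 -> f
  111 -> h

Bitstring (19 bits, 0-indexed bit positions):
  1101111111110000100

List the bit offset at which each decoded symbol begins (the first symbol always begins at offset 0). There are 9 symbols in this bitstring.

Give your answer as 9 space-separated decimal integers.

Answer: 0 3 6 9 12 13 14 15 16

Derivation:
Bit 0: prefix='1' (no match yet)
Bit 1: prefix='11' (no match yet)
Bit 2: prefix='110' -> emit 'f', reset
Bit 3: prefix='1' (no match yet)
Bit 4: prefix='11' (no match yet)
Bit 5: prefix='111' -> emit 'h', reset
Bit 6: prefix='1' (no match yet)
Bit 7: prefix='11' (no match yet)
Bit 8: prefix='111' -> emit 'h', reset
Bit 9: prefix='1' (no match yet)
Bit 10: prefix='11' (no match yet)
Bit 11: prefix='111' -> emit 'h', reset
Bit 12: prefix='0' -> emit 'k', reset
Bit 13: prefix='0' -> emit 'k', reset
Bit 14: prefix='0' -> emit 'k', reset
Bit 15: prefix='0' -> emit 'k', reset
Bit 16: prefix='1' (no match yet)
Bit 17: prefix='10' (no match yet)
Bit 18: prefix='100' -> emit 'm', reset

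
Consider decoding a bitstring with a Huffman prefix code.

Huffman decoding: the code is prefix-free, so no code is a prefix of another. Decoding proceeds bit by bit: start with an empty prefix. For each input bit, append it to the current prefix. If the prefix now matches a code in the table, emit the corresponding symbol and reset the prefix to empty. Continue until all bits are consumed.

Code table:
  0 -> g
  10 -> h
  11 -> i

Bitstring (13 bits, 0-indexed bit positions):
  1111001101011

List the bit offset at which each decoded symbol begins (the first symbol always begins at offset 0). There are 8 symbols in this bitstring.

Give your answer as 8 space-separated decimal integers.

Bit 0: prefix='1' (no match yet)
Bit 1: prefix='11' -> emit 'i', reset
Bit 2: prefix='1' (no match yet)
Bit 3: prefix='11' -> emit 'i', reset
Bit 4: prefix='0' -> emit 'g', reset
Bit 5: prefix='0' -> emit 'g', reset
Bit 6: prefix='1' (no match yet)
Bit 7: prefix='11' -> emit 'i', reset
Bit 8: prefix='0' -> emit 'g', reset
Bit 9: prefix='1' (no match yet)
Bit 10: prefix='10' -> emit 'h', reset
Bit 11: prefix='1' (no match yet)
Bit 12: prefix='11' -> emit 'i', reset

Answer: 0 2 4 5 6 8 9 11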